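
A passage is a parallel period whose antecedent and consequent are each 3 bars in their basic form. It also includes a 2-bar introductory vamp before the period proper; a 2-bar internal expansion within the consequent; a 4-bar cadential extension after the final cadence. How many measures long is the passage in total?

14 measures

Basic parallel period: 3 + 3 = 6 bars.
6 (basic form) + 2 (introduction) + 2 (internal expansion) + 4 (cadential extension) = 14.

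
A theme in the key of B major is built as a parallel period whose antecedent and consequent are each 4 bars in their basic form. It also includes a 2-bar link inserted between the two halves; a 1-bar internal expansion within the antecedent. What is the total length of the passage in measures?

Basic parallel period: 4 + 4 = 8 bars.
8 (basic form) + 2 (link) + 1 (internal expansion) = 11.

11 measures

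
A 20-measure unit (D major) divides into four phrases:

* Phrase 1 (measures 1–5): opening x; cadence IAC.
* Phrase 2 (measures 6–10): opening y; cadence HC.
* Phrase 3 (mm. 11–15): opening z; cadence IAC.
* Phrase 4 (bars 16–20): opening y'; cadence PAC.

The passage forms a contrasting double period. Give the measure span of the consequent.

measures 11–20

In a double period the first pair of phrases (ending half cadence) is the large antecedent and the second pair (ending perfect authentic cadence) is the large consequent; the consequent is measures 11–20.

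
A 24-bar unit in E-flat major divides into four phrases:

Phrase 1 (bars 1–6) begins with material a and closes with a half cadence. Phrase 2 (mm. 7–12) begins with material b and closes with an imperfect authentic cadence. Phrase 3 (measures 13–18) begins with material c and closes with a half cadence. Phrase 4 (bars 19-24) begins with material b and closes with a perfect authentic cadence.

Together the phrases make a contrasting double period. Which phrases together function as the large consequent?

phrases 3 and 4

In a double period the first pair of phrases (ending imperfect authentic cadence) is the large antecedent and the second pair (ending perfect authentic cadence) is the large consequent; the consequent is phrases 3 and 4.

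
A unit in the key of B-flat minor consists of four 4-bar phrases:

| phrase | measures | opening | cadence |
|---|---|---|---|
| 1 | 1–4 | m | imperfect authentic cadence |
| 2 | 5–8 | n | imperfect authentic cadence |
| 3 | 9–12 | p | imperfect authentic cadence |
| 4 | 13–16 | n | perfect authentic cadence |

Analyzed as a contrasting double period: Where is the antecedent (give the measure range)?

measures 1–8

In a double period the four phrases pair into a large antecedent (phrases 1–2, ending imperfect authentic cadence) and a large consequent (phrases 3–4, ending perfect authentic cadence). The antecedent spans bars 1-8.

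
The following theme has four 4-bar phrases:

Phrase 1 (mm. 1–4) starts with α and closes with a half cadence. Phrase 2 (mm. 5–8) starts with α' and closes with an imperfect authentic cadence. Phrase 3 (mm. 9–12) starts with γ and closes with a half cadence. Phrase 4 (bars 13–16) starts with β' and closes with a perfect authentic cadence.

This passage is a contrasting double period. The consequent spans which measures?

In a double period the four phrases pair into a large antecedent (phrases 1–2, ending imperfect authentic cadence) and a large consequent (phrases 3–4, ending perfect authentic cadence). The consequent spans mm. 9-16.

measures 9–16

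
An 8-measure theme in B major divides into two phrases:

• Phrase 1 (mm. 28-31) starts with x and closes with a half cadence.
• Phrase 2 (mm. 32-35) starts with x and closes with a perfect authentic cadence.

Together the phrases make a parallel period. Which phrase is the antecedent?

phrase 1

The phrase ending with the weaker cadence (half cadence) is the antecedent; the one ending more conclusively (perfect authentic cadence) is the consequent. The antecedent is phrase 1.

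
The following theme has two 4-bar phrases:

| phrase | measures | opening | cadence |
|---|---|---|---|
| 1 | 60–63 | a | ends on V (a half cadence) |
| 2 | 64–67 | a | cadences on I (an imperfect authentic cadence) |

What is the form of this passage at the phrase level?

Phrase 1 ends with a half cadence (weaker) and phrase 2 with an imperfect authentic cadence (stronger): antecedent + consequent = a period.
The two phrases open with the same material (a / a), so the period is parallel.

parallel period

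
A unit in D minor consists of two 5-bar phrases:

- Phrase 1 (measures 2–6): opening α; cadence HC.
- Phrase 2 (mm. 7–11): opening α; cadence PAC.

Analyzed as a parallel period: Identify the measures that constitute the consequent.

The antecedent is the phrase ending with the weaker cadence (half cadence, phrase 1) and the consequent the one ending more conclusively (perfect authentic cadence, phrase 2); the consequent is mm. 7–11.

measures 7–11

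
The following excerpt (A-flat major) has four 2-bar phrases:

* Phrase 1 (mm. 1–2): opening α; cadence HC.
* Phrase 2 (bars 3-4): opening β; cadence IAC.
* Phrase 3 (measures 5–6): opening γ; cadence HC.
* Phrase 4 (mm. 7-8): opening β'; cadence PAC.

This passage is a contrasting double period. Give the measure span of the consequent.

measures 5–8

In a double period the four phrases pair into a large antecedent (phrases 1–2, ending imperfect authentic cadence) and a large consequent (phrases 3–4, ending perfect authentic cadence). The consequent spans mm. 5–8.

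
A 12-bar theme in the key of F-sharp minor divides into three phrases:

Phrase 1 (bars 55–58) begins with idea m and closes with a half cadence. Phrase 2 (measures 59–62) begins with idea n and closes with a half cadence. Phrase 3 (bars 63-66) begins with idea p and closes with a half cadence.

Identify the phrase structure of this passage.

phrase group

The final phrase closes with a half cadence, which is not stronger than the preceding half cadence; the 3 phrases lack an overall antecedent–consequent design and so form a phrase group.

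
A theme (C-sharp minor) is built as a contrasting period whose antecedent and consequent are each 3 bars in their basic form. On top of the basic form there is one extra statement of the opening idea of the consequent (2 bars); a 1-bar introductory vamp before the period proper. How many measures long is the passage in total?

Basic contrasting period: 3 + 3 = 6 bars.
6 (basic form) + 2 (extra statement) + 1 (introduction) = 9.

9 measures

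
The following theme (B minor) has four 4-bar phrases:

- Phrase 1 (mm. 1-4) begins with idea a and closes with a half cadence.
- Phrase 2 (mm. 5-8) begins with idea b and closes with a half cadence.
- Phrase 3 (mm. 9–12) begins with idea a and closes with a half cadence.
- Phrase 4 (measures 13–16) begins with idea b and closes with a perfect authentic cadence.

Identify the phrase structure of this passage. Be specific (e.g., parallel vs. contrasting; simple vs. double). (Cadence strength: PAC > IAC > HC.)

parallel double period

Four phrases in two halves: the first half (mm. 1–8) ends with a half cadence, the second (measures 9–16) with a perfect authentic cadence — a large antecedent–consequent pair, i.e. a double period.
Phrase 3 begins with the same material as phrase 1, making it parallel.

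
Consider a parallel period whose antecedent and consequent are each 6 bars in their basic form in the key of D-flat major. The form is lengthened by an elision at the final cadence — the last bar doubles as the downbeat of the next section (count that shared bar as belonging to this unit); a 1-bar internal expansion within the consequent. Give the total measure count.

Basic parallel period: 6 + 6 = 12 bars.
12 (basic form) + 1 (internal expansion) = 13.
The elision shares a bar with the next section but does not change this unit's count.

13 measures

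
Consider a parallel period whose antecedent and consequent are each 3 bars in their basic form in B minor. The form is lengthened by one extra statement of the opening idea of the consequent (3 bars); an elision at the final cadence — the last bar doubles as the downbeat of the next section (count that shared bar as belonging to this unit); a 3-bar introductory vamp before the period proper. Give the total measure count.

12 measures

Basic parallel period: 3 + 3 = 6 bars.
6 (basic form) + 3 (extra statement) + 3 (introduction) = 12.
The elision shares a bar with the next section but does not change this unit's count.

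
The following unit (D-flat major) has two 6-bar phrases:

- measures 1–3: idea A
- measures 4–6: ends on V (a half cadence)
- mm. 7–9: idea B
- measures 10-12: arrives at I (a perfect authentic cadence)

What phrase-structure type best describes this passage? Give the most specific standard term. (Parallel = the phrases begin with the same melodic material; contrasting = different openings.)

contrasting period

Phrase 1 ends with a half cadence (weaker) and phrase 2 with a perfect authentic cadence (stronger): antecedent + consequent = a period.
The two phrases open with different material (A / B), so the period is contrasting.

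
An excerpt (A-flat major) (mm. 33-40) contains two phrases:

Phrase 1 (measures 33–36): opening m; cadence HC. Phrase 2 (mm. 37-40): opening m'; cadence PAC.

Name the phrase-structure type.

Phrase 1 ends with a half cadence (weaker) and phrase 2 with a perfect authentic cadence (stronger): antecedent + consequent = a period.
The two phrases open with the same material (m / m'), so the period is parallel.

parallel period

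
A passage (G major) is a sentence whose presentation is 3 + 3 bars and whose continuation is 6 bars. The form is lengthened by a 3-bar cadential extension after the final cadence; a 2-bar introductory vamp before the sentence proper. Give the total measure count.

17 measures

Basic sentence: 3 + 3 + 6 = 12 bars.
12 (basic form) + 3 (cadential extension) + 2 (introduction) = 17.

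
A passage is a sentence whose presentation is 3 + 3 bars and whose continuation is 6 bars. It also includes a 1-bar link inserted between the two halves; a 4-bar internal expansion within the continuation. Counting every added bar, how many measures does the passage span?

Basic sentence: 3 + 3 + 6 = 12 bars.
12 (basic form) + 1 (link) + 4 (internal expansion) = 17.

17 measures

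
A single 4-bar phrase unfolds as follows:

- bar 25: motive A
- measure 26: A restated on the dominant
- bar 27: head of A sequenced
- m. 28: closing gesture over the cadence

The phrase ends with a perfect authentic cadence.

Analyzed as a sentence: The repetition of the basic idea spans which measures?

The presentation of a sentence is the basic idea (m. 25) plus its repetition (m. 26); the repetition of the basic idea is therefore m. 26.

measures 26–26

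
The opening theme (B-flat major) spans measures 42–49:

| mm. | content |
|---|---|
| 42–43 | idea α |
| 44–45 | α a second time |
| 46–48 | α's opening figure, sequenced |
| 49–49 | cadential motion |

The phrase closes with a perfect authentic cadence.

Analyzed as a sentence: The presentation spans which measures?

The presentation of a sentence is the basic idea (measures 42-43) plus its repetition (mm. 44-45); the presentation is therefore mm. 42-45.

measures 42–45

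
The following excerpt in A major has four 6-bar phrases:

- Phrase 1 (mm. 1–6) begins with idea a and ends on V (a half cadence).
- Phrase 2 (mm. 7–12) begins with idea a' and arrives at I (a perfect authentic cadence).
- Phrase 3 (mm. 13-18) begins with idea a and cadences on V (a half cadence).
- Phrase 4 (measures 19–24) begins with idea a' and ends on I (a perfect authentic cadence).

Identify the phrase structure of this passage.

repeated period

The cadence pattern HC–PAC–HC–PAC is weak–strong twice, and phrases 3–4 restate phrases 1–2: a period heard twice, not a double period (which would end weakly at phrase 2).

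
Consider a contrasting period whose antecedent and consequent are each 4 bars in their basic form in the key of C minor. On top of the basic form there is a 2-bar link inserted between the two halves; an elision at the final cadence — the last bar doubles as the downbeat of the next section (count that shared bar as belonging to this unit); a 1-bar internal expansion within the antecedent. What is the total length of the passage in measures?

Basic contrasting period: 4 + 4 = 8 bars.
8 (basic form) + 2 (link) + 1 (internal expansion) = 11.
The elision shares a bar with the next section but does not change this unit's count.

11 measures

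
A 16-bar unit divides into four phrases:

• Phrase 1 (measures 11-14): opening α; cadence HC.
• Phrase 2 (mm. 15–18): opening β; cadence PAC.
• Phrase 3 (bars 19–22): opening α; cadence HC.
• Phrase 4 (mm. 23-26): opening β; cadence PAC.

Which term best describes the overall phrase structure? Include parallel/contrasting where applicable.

The cadence pattern HC–PAC–HC–PAC is weak–strong twice, and phrases 3–4 restate phrases 1–2: a period heard twice, not a double period (which would end weakly at phrase 2).

repeated period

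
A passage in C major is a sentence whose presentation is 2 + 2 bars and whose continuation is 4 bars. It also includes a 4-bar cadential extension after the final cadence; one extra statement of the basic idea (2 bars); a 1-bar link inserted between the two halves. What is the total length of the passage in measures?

15 measures

Basic sentence: 2 + 2 + 4 = 8 bars.
8 (basic form) + 4 (cadential extension) + 2 (extra statement) + 1 (link) = 15.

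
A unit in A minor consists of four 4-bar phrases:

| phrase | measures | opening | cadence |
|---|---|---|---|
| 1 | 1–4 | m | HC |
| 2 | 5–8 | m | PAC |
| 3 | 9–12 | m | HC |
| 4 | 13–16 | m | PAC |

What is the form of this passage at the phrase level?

The cadence pattern HC–PAC–HC–PAC is weak–strong twice, and phrases 3–4 restate phrases 1–2: a period heard twice, not a double period (which would end weakly at phrase 2).

repeated period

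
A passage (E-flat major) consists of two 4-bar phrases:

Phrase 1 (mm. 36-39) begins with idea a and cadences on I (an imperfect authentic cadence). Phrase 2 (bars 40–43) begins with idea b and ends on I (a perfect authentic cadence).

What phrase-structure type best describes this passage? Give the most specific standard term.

contrasting period

Phrase 1 ends with an imperfect authentic cadence (weaker) and phrase 2 with a perfect authentic cadence (stronger): antecedent + consequent = a period.
The two phrases open with different material (a / b), so the period is contrasting.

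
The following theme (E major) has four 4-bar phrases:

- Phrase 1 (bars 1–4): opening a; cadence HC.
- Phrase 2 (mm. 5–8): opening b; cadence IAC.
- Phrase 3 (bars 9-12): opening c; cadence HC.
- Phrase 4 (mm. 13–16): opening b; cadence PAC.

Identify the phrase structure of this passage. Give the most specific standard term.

contrasting double period

Four phrases in two halves: the first half (bars 1–8) ends with an imperfect authentic cadence, the second (measures 9–16) with a perfect authentic cadence — a large antecedent–consequent pair, i.e. a double period.
Phrase 3 begins with different material from phrase 1, making it contrasting.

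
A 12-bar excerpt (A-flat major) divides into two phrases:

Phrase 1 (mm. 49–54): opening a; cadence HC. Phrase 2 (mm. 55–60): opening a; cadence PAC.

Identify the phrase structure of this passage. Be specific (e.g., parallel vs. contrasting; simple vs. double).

parallel period

Phrase 1 ends with a half cadence (weaker) and phrase 2 with a perfect authentic cadence (stronger): antecedent + consequent = a period.
The two phrases open with the same material (a / a), so the period is parallel.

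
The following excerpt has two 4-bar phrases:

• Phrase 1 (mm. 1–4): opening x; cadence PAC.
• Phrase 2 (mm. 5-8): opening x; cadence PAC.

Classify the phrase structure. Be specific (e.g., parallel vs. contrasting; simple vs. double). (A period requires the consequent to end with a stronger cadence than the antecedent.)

repeated phrase

Both phrases have the same opening (x) and the same cadence (perfect authentic cadence): the second is a restatement, not a consequent, so this is a repeated phrase rather than a period.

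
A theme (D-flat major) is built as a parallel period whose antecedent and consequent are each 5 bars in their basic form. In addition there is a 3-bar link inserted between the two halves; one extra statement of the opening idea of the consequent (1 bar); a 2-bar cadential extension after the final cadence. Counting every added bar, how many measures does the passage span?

Basic parallel period: 5 + 5 = 10 bars.
10 (basic form) + 3 (link) + 1 (extra statement) + 2 (cadential extension) = 16.

16 measures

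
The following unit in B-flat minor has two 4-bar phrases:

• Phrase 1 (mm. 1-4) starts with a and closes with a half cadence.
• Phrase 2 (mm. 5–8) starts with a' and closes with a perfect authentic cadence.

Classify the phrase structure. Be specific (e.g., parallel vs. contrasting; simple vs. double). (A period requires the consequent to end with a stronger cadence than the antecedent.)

Phrase 1 ends with a half cadence (weaker) and phrase 2 with a perfect authentic cadence (stronger): antecedent + consequent = a period.
The two phrases open with the same material (a / a'), so the period is parallel.

parallel period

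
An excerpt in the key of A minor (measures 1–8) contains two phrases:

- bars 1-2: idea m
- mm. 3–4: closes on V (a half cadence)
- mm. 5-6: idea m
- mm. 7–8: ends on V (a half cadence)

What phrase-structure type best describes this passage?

Both phrases have the same opening (m) and the same cadence (half cadence): the second is a restatement, not a consequent, so this is a repeated phrase rather than a period.

repeated phrase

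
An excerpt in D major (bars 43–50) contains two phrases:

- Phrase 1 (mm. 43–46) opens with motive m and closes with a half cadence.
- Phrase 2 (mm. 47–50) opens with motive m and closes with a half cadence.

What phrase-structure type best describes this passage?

repeated phrase

Both phrases have the same opening (m) and the same cadence (half cadence): the second is a restatement, not a consequent, so this is a repeated phrase rather than a period.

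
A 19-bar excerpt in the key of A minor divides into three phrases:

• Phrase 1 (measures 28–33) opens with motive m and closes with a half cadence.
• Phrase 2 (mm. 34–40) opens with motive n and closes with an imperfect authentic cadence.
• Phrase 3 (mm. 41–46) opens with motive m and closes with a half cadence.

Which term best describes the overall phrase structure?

phrase group

The final phrase closes with a half cadence, which is not stronger than the preceding imperfect authentic cadence; the 3 phrases lack an overall antecedent–consequent design and so form a phrase group.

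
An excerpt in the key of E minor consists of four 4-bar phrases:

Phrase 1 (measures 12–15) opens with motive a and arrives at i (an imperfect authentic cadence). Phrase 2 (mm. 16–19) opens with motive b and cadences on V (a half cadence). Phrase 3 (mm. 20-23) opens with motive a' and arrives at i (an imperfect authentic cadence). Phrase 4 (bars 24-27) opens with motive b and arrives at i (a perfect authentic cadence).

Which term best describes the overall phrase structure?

Four phrases in two halves: the first half (bars 12–19) ends with a half cadence, the second (mm. 20–27) with a perfect authentic cadence — a large antecedent–consequent pair, i.e. a double period.
Phrase 3 begins with the same material as phrase 1, making it parallel.

parallel double period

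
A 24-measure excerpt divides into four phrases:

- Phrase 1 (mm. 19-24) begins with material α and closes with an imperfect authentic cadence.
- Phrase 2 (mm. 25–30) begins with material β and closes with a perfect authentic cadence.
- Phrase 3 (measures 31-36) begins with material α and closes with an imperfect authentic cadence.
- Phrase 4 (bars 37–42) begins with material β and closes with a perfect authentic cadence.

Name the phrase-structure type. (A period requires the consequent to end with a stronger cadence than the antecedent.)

repeated period

The cadence pattern IAC–PAC–IAC–PAC is weak–strong twice, and phrases 3–4 restate phrases 1–2: a period heard twice, not a double period (which would end weakly at phrase 2).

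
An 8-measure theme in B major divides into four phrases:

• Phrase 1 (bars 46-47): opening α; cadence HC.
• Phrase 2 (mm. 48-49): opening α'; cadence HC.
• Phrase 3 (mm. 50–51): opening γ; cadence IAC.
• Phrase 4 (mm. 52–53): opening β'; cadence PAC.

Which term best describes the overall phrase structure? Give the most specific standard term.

contrasting double period

Four phrases in two halves: the first half (mm. 46–49) ends with a half cadence, the second (mm. 50–53) with a perfect authentic cadence — a large antecedent–consequent pair, i.e. a double period.
Phrase 3 begins with different material from phrase 1, making it contrasting.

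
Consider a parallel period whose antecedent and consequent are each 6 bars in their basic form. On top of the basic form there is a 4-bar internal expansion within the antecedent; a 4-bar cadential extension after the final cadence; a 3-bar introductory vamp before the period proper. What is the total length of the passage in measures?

23 measures

Basic parallel period: 6 + 6 = 12 bars.
12 (basic form) + 4 (internal expansion) + 4 (cadential extension) + 3 (introduction) = 23.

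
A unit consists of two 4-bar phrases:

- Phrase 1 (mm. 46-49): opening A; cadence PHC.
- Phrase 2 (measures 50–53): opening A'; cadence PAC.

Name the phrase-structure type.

parallel period

Phrase 1 ends with a Phrygian half cadence (weaker) and phrase 2 with a perfect authentic cadence (stronger): antecedent + consequent = a period.
The two phrases open with the same material (A / A'), so the period is parallel.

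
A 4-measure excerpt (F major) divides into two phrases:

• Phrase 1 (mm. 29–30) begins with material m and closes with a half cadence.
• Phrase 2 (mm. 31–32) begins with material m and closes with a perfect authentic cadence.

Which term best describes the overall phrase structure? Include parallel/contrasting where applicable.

Phrase 1 ends with a half cadence (weaker) and phrase 2 with a perfect authentic cadence (stronger): antecedent + consequent = a period.
The two phrases open with the same material (m / m), so the period is parallel.

parallel period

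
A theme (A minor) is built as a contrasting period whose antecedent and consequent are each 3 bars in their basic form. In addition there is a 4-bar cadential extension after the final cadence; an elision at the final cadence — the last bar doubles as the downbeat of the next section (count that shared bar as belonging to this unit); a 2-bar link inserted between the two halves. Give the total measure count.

Basic contrasting period: 3 + 3 = 6 bars.
6 (basic form) + 4 (cadential extension) + 2 (link) = 12.
The elision shares a bar with the next section but does not change this unit's count.

12 measures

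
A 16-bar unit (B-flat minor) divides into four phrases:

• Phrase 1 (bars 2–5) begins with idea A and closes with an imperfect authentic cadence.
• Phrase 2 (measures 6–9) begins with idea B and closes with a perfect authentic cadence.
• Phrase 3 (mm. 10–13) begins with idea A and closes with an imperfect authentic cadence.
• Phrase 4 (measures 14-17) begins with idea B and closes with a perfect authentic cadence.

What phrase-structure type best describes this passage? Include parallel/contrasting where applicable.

repeated period

The cadence pattern IAC–PAC–IAC–PAC is weak–strong twice, and phrases 3–4 restate phrases 1–2: a period heard twice, not a double period (which would end weakly at phrase 2).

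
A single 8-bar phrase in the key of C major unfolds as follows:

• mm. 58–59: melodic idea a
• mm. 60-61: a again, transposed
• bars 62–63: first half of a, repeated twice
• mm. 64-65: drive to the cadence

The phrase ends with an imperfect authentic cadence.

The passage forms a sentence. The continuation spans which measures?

After the presentation (mm. 58–61), the continuation covers the fragmentation through the cadence: bars 62–65.

measures 62–65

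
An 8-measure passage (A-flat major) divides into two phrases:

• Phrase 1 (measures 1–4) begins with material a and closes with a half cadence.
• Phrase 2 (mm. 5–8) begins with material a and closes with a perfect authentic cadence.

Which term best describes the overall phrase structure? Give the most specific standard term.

Phrase 1 ends with a half cadence (weaker) and phrase 2 with a perfect authentic cadence (stronger): antecedent + consequent = a period.
The two phrases open with the same material (a / a), so the period is parallel.

parallel period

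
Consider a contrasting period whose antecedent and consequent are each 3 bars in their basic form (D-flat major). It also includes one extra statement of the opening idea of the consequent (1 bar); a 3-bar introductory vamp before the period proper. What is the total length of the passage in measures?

Basic contrasting period: 3 + 3 = 6 bars.
6 (basic form) + 1 (extra statement) + 3 (introduction) = 10.

10 measures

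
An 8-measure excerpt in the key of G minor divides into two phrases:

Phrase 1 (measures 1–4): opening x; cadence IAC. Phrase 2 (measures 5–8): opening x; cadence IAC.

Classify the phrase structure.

Both phrases have the same opening (x) and the same cadence (imperfect authentic cadence): the second is a restatement, not a consequent, so this is a repeated phrase rather than a period.

repeated phrase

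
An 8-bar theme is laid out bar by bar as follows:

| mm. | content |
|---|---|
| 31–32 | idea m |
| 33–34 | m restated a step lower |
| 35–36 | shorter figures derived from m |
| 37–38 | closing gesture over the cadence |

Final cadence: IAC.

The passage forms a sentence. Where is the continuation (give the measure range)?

After the presentation (mm. 31-34), the continuation covers the fragmentation through the cadence: mm. 35-38.

measures 35–38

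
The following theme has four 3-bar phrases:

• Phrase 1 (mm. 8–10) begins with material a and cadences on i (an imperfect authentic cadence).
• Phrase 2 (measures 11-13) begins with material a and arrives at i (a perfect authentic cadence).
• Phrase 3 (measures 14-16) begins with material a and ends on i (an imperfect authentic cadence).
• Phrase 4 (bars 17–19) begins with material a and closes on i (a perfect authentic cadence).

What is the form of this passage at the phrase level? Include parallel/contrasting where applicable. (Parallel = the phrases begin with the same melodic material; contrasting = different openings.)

The cadence pattern IAC–PAC–IAC–PAC is weak–strong twice, and phrases 3–4 restate phrases 1–2: a period heard twice, not a double period (which would end weakly at phrase 2).

repeated period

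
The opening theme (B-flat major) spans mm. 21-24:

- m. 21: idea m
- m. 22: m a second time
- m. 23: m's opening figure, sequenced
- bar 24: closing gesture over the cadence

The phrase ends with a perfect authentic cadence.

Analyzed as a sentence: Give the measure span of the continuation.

measures 23–24

After the presentation (mm. 21–22), the continuation covers the fragmentation through the cadence: measures 23–24.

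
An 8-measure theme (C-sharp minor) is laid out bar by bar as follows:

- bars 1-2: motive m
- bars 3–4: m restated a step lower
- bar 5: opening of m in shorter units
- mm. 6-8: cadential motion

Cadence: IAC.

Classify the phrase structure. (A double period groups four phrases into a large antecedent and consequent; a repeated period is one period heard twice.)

sentence

Basic idea (measures 1–2) + its repetition (measures 3–4) form the presentation; fragmentation and cadence (mm. 5–8) form the continuation — the 8-bar whole is a sentence.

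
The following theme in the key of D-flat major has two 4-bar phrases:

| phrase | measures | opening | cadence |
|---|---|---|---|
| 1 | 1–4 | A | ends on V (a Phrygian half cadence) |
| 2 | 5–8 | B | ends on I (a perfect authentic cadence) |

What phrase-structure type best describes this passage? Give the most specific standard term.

Phrase 1 ends with a Phrygian half cadence (weaker) and phrase 2 with a perfect authentic cadence (stronger): antecedent + consequent = a period.
The two phrases open with different material (A / B), so the period is contrasting.

contrasting period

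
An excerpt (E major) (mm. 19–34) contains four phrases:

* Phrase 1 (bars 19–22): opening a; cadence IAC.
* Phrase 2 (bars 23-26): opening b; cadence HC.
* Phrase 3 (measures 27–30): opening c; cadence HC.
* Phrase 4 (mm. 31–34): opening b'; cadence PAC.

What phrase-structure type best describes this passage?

Four phrases in two halves: the first half (measures 19–26) ends with a half cadence, the second (mm. 27-34) with a perfect authentic cadence — a large antecedent–consequent pair, i.e. a double period.
Phrase 3 begins with different material from phrase 1, making it contrasting.

contrasting double period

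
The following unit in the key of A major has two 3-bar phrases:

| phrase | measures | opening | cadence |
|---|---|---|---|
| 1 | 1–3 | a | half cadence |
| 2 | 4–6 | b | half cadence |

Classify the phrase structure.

The second phrase closes with a half cadence, which is not stronger than the first phrase's half cadence; without a weak→strong cadential pair there is no antecedent–consequent relationship, so this is a phrase group rather than a period.

phrase group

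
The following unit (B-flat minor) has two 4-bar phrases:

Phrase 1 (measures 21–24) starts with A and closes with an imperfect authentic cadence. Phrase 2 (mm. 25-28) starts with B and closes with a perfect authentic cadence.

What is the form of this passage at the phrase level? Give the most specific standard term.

Phrase 1 ends with an imperfect authentic cadence (weaker) and phrase 2 with a perfect authentic cadence (stronger): antecedent + consequent = a period.
The two phrases open with different material (A / B), so the period is contrasting.

contrasting period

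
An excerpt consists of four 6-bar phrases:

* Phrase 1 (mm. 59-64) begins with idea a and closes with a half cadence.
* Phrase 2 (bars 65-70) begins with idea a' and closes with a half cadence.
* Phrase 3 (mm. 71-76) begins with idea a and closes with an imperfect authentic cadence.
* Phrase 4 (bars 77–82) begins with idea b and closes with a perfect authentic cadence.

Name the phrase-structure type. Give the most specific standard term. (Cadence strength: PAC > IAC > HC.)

Four phrases in two halves: the first half (measures 59-70) ends with a half cadence, the second (measures 71–82) with a perfect authentic cadence — a large antecedent–consequent pair, i.e. a double period.
Phrase 3 begins with the same material as phrase 1, making it parallel.

parallel double period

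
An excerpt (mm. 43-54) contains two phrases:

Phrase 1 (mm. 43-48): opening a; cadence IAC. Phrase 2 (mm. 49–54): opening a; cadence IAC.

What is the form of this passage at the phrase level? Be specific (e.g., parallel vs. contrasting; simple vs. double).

repeated phrase

Both phrases have the same opening (a) and the same cadence (imperfect authentic cadence): the second is a restatement, not a consequent, so this is a repeated phrase rather than a period.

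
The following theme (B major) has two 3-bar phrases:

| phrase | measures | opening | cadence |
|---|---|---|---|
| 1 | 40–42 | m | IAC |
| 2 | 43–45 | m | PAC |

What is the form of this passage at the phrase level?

Phrase 1 ends with an imperfect authentic cadence (weaker) and phrase 2 with a perfect authentic cadence (stronger): antecedent + consequent = a period.
The two phrases open with the same material (m / m), so the period is parallel.

parallel period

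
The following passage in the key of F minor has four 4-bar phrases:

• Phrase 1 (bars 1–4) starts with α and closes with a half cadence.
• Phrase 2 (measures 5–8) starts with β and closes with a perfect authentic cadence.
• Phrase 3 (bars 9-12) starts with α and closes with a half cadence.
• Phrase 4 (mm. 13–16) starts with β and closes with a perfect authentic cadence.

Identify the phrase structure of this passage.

repeated period

The cadence pattern HC–PAC–HC–PAC is weak–strong twice, and phrases 3–4 restate phrases 1–2: a period heard twice, not a double period (which would end weakly at phrase 2).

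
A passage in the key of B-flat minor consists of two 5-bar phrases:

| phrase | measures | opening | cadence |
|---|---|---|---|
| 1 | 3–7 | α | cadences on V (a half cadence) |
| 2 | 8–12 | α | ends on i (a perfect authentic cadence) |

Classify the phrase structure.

parallel period

Phrase 1 ends with a half cadence (weaker) and phrase 2 with a perfect authentic cadence (stronger): antecedent + consequent = a period.
The two phrases open with the same material (α / α), so the period is parallel.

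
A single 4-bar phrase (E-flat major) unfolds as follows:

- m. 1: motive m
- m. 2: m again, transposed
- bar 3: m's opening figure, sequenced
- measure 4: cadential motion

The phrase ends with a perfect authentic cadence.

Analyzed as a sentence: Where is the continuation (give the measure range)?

measures 3–4

After the presentation (measures 1-2), the continuation covers the fragmentation through the cadence: mm. 3–4.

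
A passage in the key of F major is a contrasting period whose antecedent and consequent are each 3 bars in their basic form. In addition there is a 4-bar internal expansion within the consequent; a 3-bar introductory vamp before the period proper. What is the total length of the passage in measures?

Basic contrasting period: 3 + 3 = 6 bars.
6 (basic form) + 4 (internal expansion) + 3 (introduction) = 13.

13 measures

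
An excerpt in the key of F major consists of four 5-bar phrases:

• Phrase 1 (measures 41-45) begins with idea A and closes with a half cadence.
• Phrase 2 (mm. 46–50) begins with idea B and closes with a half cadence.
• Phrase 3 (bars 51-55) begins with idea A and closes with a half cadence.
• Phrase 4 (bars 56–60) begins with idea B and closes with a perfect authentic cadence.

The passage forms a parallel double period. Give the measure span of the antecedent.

In a double period the first pair of phrases (ending half cadence) is the large antecedent and the second pair (ending perfect authentic cadence) is the large consequent; the antecedent is measures 41–50.

measures 41–50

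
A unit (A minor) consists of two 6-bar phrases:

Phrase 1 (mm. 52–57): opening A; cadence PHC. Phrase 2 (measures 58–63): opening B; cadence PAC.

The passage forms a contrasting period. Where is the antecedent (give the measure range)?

measures 52–57

The antecedent is the phrase ending with the weaker cadence (Phrygian half cadence, phrase 1) and the consequent the one ending more conclusively (perfect authentic cadence, phrase 2); the antecedent is bars 52–57.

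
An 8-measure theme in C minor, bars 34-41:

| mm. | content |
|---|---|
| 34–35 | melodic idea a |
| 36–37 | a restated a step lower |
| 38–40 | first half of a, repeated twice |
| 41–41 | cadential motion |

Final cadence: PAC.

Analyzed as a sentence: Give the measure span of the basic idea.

The presentation of a sentence is the basic idea (mm. 34–35) plus its repetition (bars 36–37); the basic idea is therefore bars 34–35.

measures 34–35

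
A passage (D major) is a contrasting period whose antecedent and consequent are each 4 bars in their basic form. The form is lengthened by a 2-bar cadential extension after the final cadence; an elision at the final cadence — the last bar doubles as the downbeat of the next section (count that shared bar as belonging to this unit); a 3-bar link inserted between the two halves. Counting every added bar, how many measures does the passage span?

13 measures

Basic contrasting period: 4 + 4 = 8 bars.
8 (basic form) + 2 (cadential extension) + 3 (link) = 13.
The elision shares a bar with the next section but does not change this unit's count.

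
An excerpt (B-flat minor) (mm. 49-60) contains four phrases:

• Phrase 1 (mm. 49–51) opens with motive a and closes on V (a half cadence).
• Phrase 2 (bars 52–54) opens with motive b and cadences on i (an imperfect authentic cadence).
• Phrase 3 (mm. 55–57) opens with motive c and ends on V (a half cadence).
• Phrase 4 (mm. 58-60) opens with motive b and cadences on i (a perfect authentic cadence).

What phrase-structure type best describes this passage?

contrasting double period

Four phrases in two halves: the first half (measures 49–54) ends with an imperfect authentic cadence, the second (mm. 55-60) with a perfect authentic cadence — a large antecedent–consequent pair, i.e. a double period.
Phrase 3 begins with different material from phrase 1, making it contrasting.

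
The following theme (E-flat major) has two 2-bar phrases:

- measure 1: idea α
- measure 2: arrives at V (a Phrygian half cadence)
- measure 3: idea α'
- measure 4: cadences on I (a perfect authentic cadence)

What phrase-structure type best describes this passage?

parallel period

Phrase 1 ends with a Phrygian half cadence (weaker) and phrase 2 with a perfect authentic cadence (stronger): antecedent + consequent = a period.
The two phrases open with the same material (α / α'), so the period is parallel.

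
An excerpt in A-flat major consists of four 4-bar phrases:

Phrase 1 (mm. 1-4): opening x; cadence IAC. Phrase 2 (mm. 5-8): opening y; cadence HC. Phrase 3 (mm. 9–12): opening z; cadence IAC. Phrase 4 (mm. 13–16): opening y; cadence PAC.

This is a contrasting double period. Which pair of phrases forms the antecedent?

In a double period the first pair of phrases (ending half cadence) is the large antecedent and the second pair (ending perfect authentic cadence) is the large consequent; the antecedent is phrases 1 and 2.

phrases 1 and 2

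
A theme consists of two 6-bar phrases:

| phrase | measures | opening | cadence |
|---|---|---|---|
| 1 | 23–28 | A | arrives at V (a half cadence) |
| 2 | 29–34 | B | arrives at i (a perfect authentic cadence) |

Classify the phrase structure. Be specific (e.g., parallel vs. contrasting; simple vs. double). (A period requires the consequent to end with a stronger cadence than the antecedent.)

contrasting period

Phrase 1 ends with a half cadence (weaker) and phrase 2 with a perfect authentic cadence (stronger): antecedent + consequent = a period.
The two phrases open with different material (A / B), so the period is contrasting.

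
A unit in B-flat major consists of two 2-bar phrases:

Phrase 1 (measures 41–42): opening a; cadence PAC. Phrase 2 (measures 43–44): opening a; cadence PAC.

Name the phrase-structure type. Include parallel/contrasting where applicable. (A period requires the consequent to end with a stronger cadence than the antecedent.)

Both phrases have the same opening (a) and the same cadence (perfect authentic cadence): the second is a restatement, not a consequent, so this is a repeated phrase rather than a period.

repeated phrase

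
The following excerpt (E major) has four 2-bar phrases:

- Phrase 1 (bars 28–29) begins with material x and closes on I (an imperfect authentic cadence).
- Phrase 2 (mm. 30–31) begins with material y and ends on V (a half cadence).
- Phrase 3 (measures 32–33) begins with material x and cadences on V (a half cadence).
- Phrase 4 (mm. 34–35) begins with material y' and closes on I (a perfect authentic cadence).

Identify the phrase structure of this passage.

parallel double period

Four phrases in two halves: the first half (mm. 28–31) ends with a half cadence, the second (measures 32-35) with a perfect authentic cadence — a large antecedent–consequent pair, i.e. a double period.
Phrase 3 begins with the same material as phrase 1, making it parallel.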